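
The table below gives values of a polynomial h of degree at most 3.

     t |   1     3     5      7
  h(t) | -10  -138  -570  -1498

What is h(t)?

Write h(t) = at^3 + bt^2 + ct + d. Substituting each data point gives a linear system:
  a + b + c + d = -10
  27a + 9b + 3c + d = -138
  125a + 25b + 5c + d = -570
  343a + 49b + 7c + d = -1498
Solving the system yields a = -4, b = -2, c = -4, d = 0.
So h(t) = -4t^3 - 2t^2 - 4t.
Check: h(5) = -570. ✓

h(t) = -4t^3 - 2t^2 - 4t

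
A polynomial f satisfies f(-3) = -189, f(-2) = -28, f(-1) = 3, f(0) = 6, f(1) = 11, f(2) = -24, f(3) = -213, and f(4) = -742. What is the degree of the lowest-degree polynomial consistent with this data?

Forward differences of the values at n = -3, -2, -1, 0, 1, 2, 3, 4:
  f  : -189  -28  3  6  11  -24  -213  -742
  Δ  : 161  31  3  5  -35  -189  -529
  Δ^2: -130  -28  2  -40  -154  -340
  Δ^3: 102  30  -42  -114  -186
  Δ^4: -72  -72  -72  -72
  Δ^5: 0  0  0
  Δ^6: 0  0
  Δ^7: 0
The fourth differences are constant (-72) and nonzero, while all higher differences vanish, so the minimal degree is 4.

4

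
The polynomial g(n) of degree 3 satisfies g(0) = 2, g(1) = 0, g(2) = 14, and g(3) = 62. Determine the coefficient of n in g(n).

-4

Write g(n) = an^3 + bn^2 + cn + d. Substituting each data point gives a linear system:
  d = 2
  a + b + c + d = 0
  8a + 4b + 2c + d = 14
  27a + 9b + 3c + d = 62
Solving the system yields a = 3, b = -1, c = -4, d = 2.
So g(n) = 3n³ - n² - 4n + 2.
The coefficient of n is -4.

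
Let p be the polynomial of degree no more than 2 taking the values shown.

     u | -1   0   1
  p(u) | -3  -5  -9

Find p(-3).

Using the Lagrange interpolation formula with nodes -1, 0, 1:
  L_0(u) = u(u - 1) / 2
  L_1(u) = (u + 1)(u - 1) / -1
  L_2(u) = (u + 1)u / 2
Then p(u) = -3·L_0(u) - 5·L_1(u) - 9·L_2(u).
Expanding and collecting terms gives p(u) = -u² - 3u - 5.
Evaluating at u = -3: p(-3) = -5.

-5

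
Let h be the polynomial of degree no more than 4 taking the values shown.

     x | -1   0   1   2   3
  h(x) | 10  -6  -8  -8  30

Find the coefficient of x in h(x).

-3

Write h(x) = ax^4 + bx^3 + cx^2 + dx + e. Substituting each data point gives a linear system:
  a - b + c - d + e = 10
  e = -6
  a + b + c + d + e = -8
  16a + 8b + 4c + 2d + e = -8
  81a + 27b + 9c + 3d + e = 30
Solving the system yields a = 2, b = -6, c = 5, d = -3, e = -6.
So h(x) = 2x^4 - 6x^3 + 5x^2 - 3x - 6.
The coefficient of x is -3.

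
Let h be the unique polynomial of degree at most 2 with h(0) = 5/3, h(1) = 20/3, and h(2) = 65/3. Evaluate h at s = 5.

Using the Lagrange interpolation formula with nodes 0, 1, 2:
  L_0(s) = (s - 1)(s - 2) / 2
  L_1(s) = s(s - 2) / -1
  L_2(s) = s(s - 1) / 2
Then h(s) = 5/3·L_0(s) + 20/3·L_1(s) + 65/3·L_2(s).
Expanding and collecting terms gives h(s) = 5s^2 + 5/3.
Evaluating at s = 5: h(5) = 380/3.

380/3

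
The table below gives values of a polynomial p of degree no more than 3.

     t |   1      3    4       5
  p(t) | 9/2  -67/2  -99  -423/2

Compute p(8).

-951

Write p(t) = at^3 + bt^2 + ct + d. Substituting each data point gives a linear system:
  a + b + c + d = 9/2
  27a + 9b + 3c + d = -67/2
  64a + 16b + 4c + d = -99
  125a + 25b + 5c + d = -423/2
Solving the system yields a = -2, b = 1/2, c = 5, d = 1.
So p(t) = -2t³ + (1/2)t² + 5t + 1.
Then p(8) = -951.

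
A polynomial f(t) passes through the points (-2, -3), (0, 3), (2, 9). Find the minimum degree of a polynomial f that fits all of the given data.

1

Forward differences of the values at t = -2, 0, 2:
  f  : -3  3  9
  Δ  : 6  6
  Δ^2: 0
The first differences are constant (6) and nonzero, while all higher differences vanish, so the minimal degree is 1.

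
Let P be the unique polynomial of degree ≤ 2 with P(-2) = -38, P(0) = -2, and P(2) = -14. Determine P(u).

Write P(u) = au^2 + bu + c. Substituting each data point gives a linear system:
  4a - 2b + c = -38
  c = -2
  4a + 2b + c = -14
Solving the system yields a = -6, b = 6, c = -2.
So P(u) = -6u² + 6u - 2.
Check: P(2) = -14. ✓

P(u) = -6u^2 + 6u - 2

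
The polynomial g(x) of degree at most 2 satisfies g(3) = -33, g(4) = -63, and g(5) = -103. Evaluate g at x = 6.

-153

Forward differences of the values at x = 3, 4, 5:
  g  : -33  -63  -103
  Δ  : -30  -40
  Δ^2: -10
The second differences are constant, confirming degree 2.
Interpolating (Newton forward form) and evaluating at x = 6 gives g(6) = -153.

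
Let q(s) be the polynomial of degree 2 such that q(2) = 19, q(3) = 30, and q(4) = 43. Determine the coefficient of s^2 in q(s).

Write q(s) = as^2 + bs + c. Substituting each data point gives a linear system:
  4a + 2b + c = 19
  9a + 3b + c = 30
  16a + 4b + c = 43
Solving the system yields a = 1, b = 6, c = 3.
So q(s) = s^2 + 6s + 3.
The leading coefficient is 1.

1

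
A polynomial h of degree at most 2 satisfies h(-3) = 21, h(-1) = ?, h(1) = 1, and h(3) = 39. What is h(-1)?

-5

The 3 known points determine the degree-2 polynomial uniquely.
Write h(u) = au^2 + bu + c. Substituting each data point gives a linear system:
  9a - 3b + c = 21
  a + b + c = 1
  9a + 3b + c = 39
Solving the system yields a = 4, b = 3, c = -6.
So h(u) = 4u² + 3u - 6.
Then h(-1) = -5.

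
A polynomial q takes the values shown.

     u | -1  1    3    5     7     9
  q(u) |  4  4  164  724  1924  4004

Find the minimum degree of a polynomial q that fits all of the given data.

3

Forward differences of the values at u = -1, 1, 3, 5, 7, 9:
  q  : 4  4  164  724  1924  4004
  Δ  : 0  160  560  1200  2080
  Δ^2: 160  400  640  880
  Δ^3: 240  240  240
  Δ^4: 0  0
  Δ^5: 0
The third differences are constant (240) and nonzero, while all higher differences vanish, so the minimal degree is 3.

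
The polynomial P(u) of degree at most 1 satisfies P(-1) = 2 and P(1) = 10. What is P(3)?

Write P(u) = au + b. Substituting each data point gives a linear system:
  -a + b = 2
  a + b = 10
Solving the system yields a = 4, b = 6.
So P(u) = 4u + 6.
Then P(3) = 18.

18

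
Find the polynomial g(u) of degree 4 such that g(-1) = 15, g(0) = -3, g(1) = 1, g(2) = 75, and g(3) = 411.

Write g(u) = au^4 + bu^3 + cu^2 + du + e. Substituting each data point gives a linear system:
  a - b + c - d + e = 15
  e = -3
  a + b + c + d + e = 1
  16a + 8b + 4c + 2d + e = 75
  81a + 27b + 9c + 3d + e = 411
Solving the system yields a = 6, b = -4, c = 5, d = -3, e = -3.
So g(u) = 6u^4 - 4u^3 + 5u^2 - 3u - 3.
Check: g(2) = 75. ✓

g(u) = 6u^4 - 4u^3 + 5u^2 - 3u - 3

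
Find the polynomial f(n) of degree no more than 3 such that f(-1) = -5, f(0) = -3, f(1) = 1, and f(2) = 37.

Write f(n) = an^3 + bn^2 + cn + d. Substituting each data point gives a linear system:
  -a + b - c + d = -5
  d = -3
  a + b + c + d = 1
  8a + 4b + 2c + d = 37
Solving the system yields a = 5, b = 1, c = -2, d = -3.
So f(n) = 5n³ + n² - 2n - 3.
Check: f(-1) = -5. ✓

f(n) = 5n^3 + n^2 - 2n - 3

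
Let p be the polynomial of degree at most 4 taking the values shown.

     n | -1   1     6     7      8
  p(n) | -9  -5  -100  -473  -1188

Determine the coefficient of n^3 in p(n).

Write p(n) = an^4 + bn^3 + cn^2 + dn + e. Substituting each data point gives a linear system:
  a - b + c - d + e = -9
  a + b + c + d + e = -5
  1296a + 216b + 36c + 6d + e = -100
  2401a + 343b + 49c + 7d + e = -473
  4096a + 512b + 64c + 8d + e = -1188
Solving the system yields a = -1, b = 6, c = -2, d = -4, e = -4.
So p(n) = -n⁴ + 6n³ - 2n² - 4n - 4.
The coefficient of n^3 is 6.

6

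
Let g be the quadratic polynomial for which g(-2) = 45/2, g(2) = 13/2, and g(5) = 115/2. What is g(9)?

Using the Lagrange interpolation formula with nodes -2, 2, 5:
  L_0(u) = (u - 2)(u - 5) / 28
  L_1(u) = (u + 2)(u - 5) / -12
  L_2(u) = (u + 2)(u - 2) / 21
Then g(u) = 45/2·L_0(u) + 13/2·L_1(u) + 115/2·L_2(u).
Expanding and collecting terms gives g(u) = 3u² - 4u + 5/2.
Evaluating at u = 9: g(9) = 419/2.

419/2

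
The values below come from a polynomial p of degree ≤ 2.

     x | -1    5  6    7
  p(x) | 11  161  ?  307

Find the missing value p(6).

The 3 known points determine the degree-2 polynomial uniquely.
Write p(x) = ax^2 + bx + c. Substituting each data point gives a linear system:
  a - b + c = 11
  25a + 5b + c = 161
  49a + 7b + c = 307
Solving the system yields a = 6, b = 1, c = 6.
So p(x) = 6x^2 + x + 6.
Then p(6) = 228.

228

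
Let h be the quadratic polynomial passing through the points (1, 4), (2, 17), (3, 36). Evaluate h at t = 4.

Using the Lagrange interpolation formula with nodes 1, 2, 3:
  L_0(t) = (t - 2)(t - 3) / 2
  L_1(t) = (t - 1)(t - 3) / -1
  L_2(t) = (t - 1)(t - 2) / 2
Then h(t) = 4·L_0(t) + 17·L_1(t) + 36·L_2(t).
Expanding and collecting terms gives h(t) = 3t^2 + 4t - 3.
Evaluating at t = 4: h(4) = 61.

61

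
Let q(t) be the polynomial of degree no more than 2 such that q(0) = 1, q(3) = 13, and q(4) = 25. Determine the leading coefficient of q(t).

2

Write q(t) = at^2 + bt + c. Substituting each data point gives a linear system:
  c = 1
  9a + 3b + c = 13
  16a + 4b + c = 25
Solving the system yields a = 2, b = -2, c = 1.
So q(t) = 2t² - 2t + 1.
The leading coefficient is 2.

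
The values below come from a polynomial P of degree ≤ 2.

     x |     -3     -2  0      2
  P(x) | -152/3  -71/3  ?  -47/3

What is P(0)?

The 3 known points determine the degree-2 polynomial uniquely.
Write P(x) = ax^2 + bx + c. Substituting each data point gives a linear system:
  9a - 3b + c = -152/3
  4a - 2b + c = -71/3
  4a + 2b + c = -47/3
Solving the system yields a = -5, b = 2, c = 1/3.
So P(x) = -5x² + 2x + 1/3.
Then P(0) = 1/3.

1/3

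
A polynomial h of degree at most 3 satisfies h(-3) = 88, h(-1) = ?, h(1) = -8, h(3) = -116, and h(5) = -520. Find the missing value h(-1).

-4

The 4 known points determine the degree-3 polynomial uniquely.
Write h(x) = ax^3 + bx^2 + cx + d. Substituting each data point gives a linear system:
  -27a + 9b - 3c + d = 88
  a + b + c + d = -8
  27a + 9b + 3c + d = -116
  125a + 25b + 5c + d = -520
Solving the system yields a = -4, b = -1, c = 2, d = -5.
So h(x) = -4x^3 - x^2 + 2x - 5.
Then h(-1) = -4.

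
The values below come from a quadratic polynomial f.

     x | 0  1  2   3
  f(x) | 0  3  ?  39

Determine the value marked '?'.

The 3 known points determine the degree-2 polynomial uniquely.
Write f(x) = ax^2 + bx + c. Substituting each data point gives a linear system:
  c = 0
  a + b + c = 3
  9a + 3b + c = 39
Solving the system yields a = 5, b = -2, c = 0.
So f(x) = 5x² - 2x.
Then f(2) = 16.

16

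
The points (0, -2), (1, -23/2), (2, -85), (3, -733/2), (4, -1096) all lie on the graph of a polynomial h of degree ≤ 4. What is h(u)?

h(u) = -4u^4 - 4u^2 - (3/2)u - 2

Using the Lagrange interpolation formula with nodes 0, 1, 2, 3, 4:
  L_0(u) = (u - 1)(u - 2)(u - 3)(u - 4) / 24
  L_1(u) = u(u - 2)(u - 3)(u - 4) / -6
  L_2(u) = u(u - 1)(u - 3)(u - 4) / 4
  L_3(u) = u(u - 1)(u - 2)(u - 4) / -6
  L_4(u) = u(u - 1)(u - 2)(u - 3) / 24
Then h(u) = -2·L_0(u) - 23/2·L_1(u) - 85·L_2(u) - 733/2·L_3(u) - 1096·L_4(u).
Expanding and collecting terms gives h(u) = -4u⁴ - 4u² - (3/2)u - 2.
Check: h(2) = -85. ✓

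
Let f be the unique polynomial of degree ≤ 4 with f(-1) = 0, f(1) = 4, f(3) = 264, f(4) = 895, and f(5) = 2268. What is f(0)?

3

Using the Lagrange interpolation formula with nodes -1, 1, 3, 4, 5:
  L_0(u) = (u - 1)(u - 3)(u - 4)(u - 5) / 240
  L_1(u) = (u + 1)(u - 3)(u - 4)(u - 5) / -48
  L_2(u) = (u + 1)(u - 1)(u - 4)(u - 5) / 16
  L_3(u) = (u + 1)(u - 1)(u - 3)(u - 5) / -15
  L_4(u) = (u + 1)(u - 1)(u - 3)(u - 4) / 48
Then f(u) = 0·L_0(u) + 4·L_1(u) + 264·L_2(u) + 895·L_3(u) + 2268·L_4(u).
Expanding and collecting terms gives f(u) = 4u^4 - u^3 - 5u^2 + 3u + 3.
Evaluating at u = 0: f(0) = 3.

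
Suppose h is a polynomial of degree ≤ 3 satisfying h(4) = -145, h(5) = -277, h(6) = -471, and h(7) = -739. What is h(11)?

-2791

Forward differences of the values at n = 4, 5, 6, 7:
  h  : -145  -277  -471  -739
  Δ  : -132  -194  -268
  Δ^2: -62  -74
  Δ^3: -12
The third differences are constant, confirming degree 3.
Interpolating (Newton forward form) and evaluating at n = 11 gives h(11) = -2791.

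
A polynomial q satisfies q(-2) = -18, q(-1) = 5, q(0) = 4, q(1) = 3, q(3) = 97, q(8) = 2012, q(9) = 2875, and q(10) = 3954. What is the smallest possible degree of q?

Divided differences on the nodes -2, -1, 0, 1, 3, 8, 9, 10:
  order 0: -18  5  4  3  97  2012  2875  3954
  order 1: 23  -1  -1  47  383  863  1079
  order 2: -12  0  16  48  80  108
  order 3: 4  4  4  4  4
  order 4: 0  0  0  0
  order 5: 0  0  0
  order 6: 0  0
  order 7: 0
The order-3 divided differences are all 4 (nonzero) and every higher order vanishes, so the data lies on a polynomial of degree exactly 3.

3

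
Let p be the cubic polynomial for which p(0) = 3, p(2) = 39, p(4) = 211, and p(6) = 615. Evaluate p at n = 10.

Forward differences of the values at n = 0, 2, 4, 6:
  p  : 3  39  211  615
  Δ  : 36  172  404
  Δ^2: 136  232
  Δ^3: 96
The third differences are constant, confirming degree 3.
Interpolating (Newton forward form) and evaluating at n = 10 gives p(10) = 2503.

2503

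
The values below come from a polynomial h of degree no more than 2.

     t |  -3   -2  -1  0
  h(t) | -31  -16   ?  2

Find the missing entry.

On equispaced nodes a degree-2 polynomial has vanishing third forward difference, so
  - h(-3) + 3·h(-2) - 3·h(-1) + h(0) = 0.
Substituting the known values and solving for h(-1):
  -3·h(-1) = 15
  h(-1) = -5.

-5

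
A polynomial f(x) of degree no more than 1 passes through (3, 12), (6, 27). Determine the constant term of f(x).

Write f(x) = ax + b. Substituting each data point gives a linear system:
  3a + b = 12
  6a + b = 27
Solving the system yields a = 5, b = -3.
So f(x) = 5x - 3.
The constant term is -3.

-3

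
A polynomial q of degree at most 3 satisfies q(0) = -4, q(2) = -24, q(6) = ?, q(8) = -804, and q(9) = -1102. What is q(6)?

The 4 known points determine the degree-3 polynomial uniquely.
Write q(x) = ax^3 + bx^2 + cx + d. Substituting each data point gives a linear system:
  d = -4
  8a + 4b + 2c + d = -24
  512a + 64b + 8c + d = -804
  729a + 81b + 9c + d = -1102
Solving the system yields a = -1, b = -5, c = 4, d = -4.
So q(x) = -x^3 - 5x^2 + 4x - 4.
Then q(6) = -376.

-376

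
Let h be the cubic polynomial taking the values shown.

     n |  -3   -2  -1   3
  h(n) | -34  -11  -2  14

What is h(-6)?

Write h(n) = an^3 + bn^2 + cn + d. Substituting each data point gives a linear system:
  -27a + 9b - 3c + d = -34
  -8a + 4b - 2c + d = -11
  -a + b - c + d = -2
  27a + 9b + 3c + d = 14
Solving the system yields a = 1, b = -1, c = -1, d = -1.
So h(n) = n^3 - n^2 - n - 1.
Then h(-6) = -247.

-247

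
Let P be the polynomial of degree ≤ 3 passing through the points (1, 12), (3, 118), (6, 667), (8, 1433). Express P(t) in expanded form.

Using the Lagrange interpolation formula with nodes 1, 3, 6, 8:
  L_0(t) = (t - 3)(t - 6)(t - 8) / -70
  L_1(t) = (t - 1)(t - 6)(t - 8) / 30
  L_2(t) = (t - 1)(t - 3)(t - 8) / -30
  L_3(t) = (t - 1)(t - 3)(t - 6) / 70
Then P(t) = 12·L_0(t) + 118·L_1(t) + 667·L_2(t) + 1433·L_3(t).
Expanding and collecting terms gives P(t) = 2t^3 + 6t^2 + 3t + 1.
Check: P(1) = 12. ✓

P(t) = 2t^3 + 6t^2 + 3t + 1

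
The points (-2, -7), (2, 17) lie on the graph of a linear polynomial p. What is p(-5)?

Write p(s) = as + b. Substituting each data point gives a linear system:
  -2a + b = -7
  2a + b = 17
Solving the system yields a = 6, b = 5.
So p(s) = 6s + 5.
Then p(-5) = -25.

-25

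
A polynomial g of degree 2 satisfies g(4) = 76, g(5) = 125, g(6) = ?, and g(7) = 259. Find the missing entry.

On equispaced nodes a degree-2 polynomial has vanishing third forward difference, so
  - g(4) + 3·g(5) - 3·g(6) + g(7) = 0.
Substituting the known values and solving for g(6):
  -3·g(6) = -558
  g(6) = 186.

186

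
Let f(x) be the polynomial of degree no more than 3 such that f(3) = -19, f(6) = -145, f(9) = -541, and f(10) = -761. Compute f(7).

Using the Lagrange interpolation formula with nodes 3, 6, 9, 10:
  L_0(x) = (x - 6)(x - 9)(x - 10) / -126
  L_1(x) = (x - 3)(x - 9)(x - 10) / 36
  L_2(x) = (x - 3)(x - 6)(x - 10) / -18
  L_3(x) = (x - 3)(x - 6)(x - 9) / 28
Then f(x) = -19·L_0(x) - 145·L_1(x) - 541·L_2(x) - 761·L_3(x).
Expanding and collecting terms gives f(x) = -x³ + 3x² - 6x - 1.
Evaluating at x = 7: f(7) = -239.

-239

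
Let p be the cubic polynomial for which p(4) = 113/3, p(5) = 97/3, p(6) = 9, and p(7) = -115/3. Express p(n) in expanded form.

p(n) = -n^3 + 6n^2 + (5/3)n - 1

Using the Lagrange interpolation formula with nodes 4, 5, 6, 7:
  L_0(n) = (n - 5)(n - 6)(n - 7) / -6
  L_1(n) = (n - 4)(n - 6)(n - 7) / 2
  L_2(n) = (n - 4)(n - 5)(n - 7) / -2
  L_3(n) = (n - 4)(n - 5)(n - 6) / 6
Then p(n) = 113/3·L_0(n) + 97/3·L_1(n) + 9·L_2(n) - 115/3·L_3(n).
Expanding and collecting terms gives p(n) = -n^3 + 6n^2 + (5/3)n - 1.
Check: p(6) = 9. ✓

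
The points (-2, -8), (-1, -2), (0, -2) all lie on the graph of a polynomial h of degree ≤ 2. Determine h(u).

h(u) = -3u^2 - 3u - 2

Using the Lagrange interpolation formula with nodes -2, -1, 0:
  L_0(u) = (u + 1)u / 2
  L_1(u) = (u + 2)u / -1
  L_2(u) = (u + 2)(u + 1) / 2
Then h(u) = -8·L_0(u) - 2·L_1(u) - 2·L_2(u).
Expanding and collecting terms gives h(u) = -3u^2 - 3u - 2.
Check: h(-2) = -8. ✓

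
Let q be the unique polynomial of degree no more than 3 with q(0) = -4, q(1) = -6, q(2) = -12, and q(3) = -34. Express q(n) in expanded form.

Using the Lagrange interpolation formula with nodes 0, 1, 2, 3:
  L_0(n) = (n - 1)(n - 2)(n - 3) / -6
  L_1(n) = n(n - 2)(n - 3) / 2
  L_2(n) = n(n - 1)(n - 3) / -2
  L_3(n) = n(n - 1)(n - 2) / 6
Then q(n) = -4·L_0(n) - 6·L_1(n) - 12·L_2(n) - 34·L_3(n).
Expanding and collecting terms gives q(n) = -2n^3 + 4n^2 - 4n - 4.
Check: q(2) = -12. ✓

q(n) = -2n^3 + 4n^2 - 4n - 4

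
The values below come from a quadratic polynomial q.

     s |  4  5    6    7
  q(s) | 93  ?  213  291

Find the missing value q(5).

147

On equispaced nodes a degree-2 polynomial has vanishing third forward difference, so
  - q(4) + 3·q(5) - 3·q(6) + q(7) = 0.
Substituting the known values and solving for q(5):
  3·q(5) = 441
  q(5) = 147.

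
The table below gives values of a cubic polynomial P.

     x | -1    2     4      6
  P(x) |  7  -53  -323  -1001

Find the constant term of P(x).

1

Write P(x) = ax^3 + bx^2 + cx + d. Substituting each data point gives a linear system:
  -a + b - c + d = 7
  8a + 4b + 2c + d = -53
  64a + 16b + 4c + d = -323
  216a + 36b + 6c + d = -1001
Solving the system yields a = -4, b = -3, c = -5, d = 1.
So P(x) = -4x^3 - 3x^2 - 5x + 1.
The constant term is 1.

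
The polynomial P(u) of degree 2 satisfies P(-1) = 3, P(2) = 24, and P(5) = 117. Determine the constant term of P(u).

Write P(u) = au^2 + bu + c. Substituting each data point gives a linear system:
  a - b + c = 3
  4a + 2b + c = 24
  25a + 5b + c = 117
Solving the system yields a = 4, b = 3, c = 2.
So P(u) = 4u^2 + 3u + 2.
The constant term is 2.

2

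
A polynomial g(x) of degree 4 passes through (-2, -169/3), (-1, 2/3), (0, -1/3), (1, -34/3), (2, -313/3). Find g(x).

g(x) = -5x^4 - 2x^3 - 4x - 1/3

Using the Lagrange interpolation formula with nodes -2, -1, 0, 1, 2:
  L_0(x) = (x + 1)x(x - 1)(x - 2) / 24
  L_1(x) = (x + 2)x(x - 1)(x - 2) / -6
  L_2(x) = (x + 2)(x + 1)(x - 1)(x - 2) / 4
  L_3(x) = (x + 2)(x + 1)x(x - 2) / -6
  L_4(x) = (x + 2)(x + 1)x(x - 1) / 24
Then g(x) = -169/3·L_0(x) + 2/3·L_1(x) - 1/3·L_2(x) - 34/3·L_3(x) - 313/3·L_4(x).
Expanding and collecting terms gives g(x) = -5x⁴ - 2x³ - 4x - 1/3.
Check: g(-2) = -169/3. ✓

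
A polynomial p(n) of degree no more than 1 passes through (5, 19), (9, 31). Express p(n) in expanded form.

Write p(n) = an + b. Substituting each data point gives a linear system:
  5a + b = 19
  9a + b = 31
Solving the system yields a = 3, b = 4.
So p(n) = 3n + 4.
Check: p(9) = 31. ✓

p(n) = 3n + 4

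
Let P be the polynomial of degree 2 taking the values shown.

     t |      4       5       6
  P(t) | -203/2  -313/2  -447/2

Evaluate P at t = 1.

-17/2

Forward differences of the values at t = 4, 5, 6:
  P  : -203/2  -313/2  -447/2
  Δ  : -55  -67
  Δ^2: -12
The second differences are constant, confirming degree 2.
Interpolating (Newton forward form) and evaluating at t = 1 gives P(1) = -17/2.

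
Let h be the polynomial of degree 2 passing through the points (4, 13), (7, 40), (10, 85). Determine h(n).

h(n) = n^2 - 2n + 5

Using the Lagrange interpolation formula with nodes 4, 7, 10:
  L_0(n) = (n - 7)(n - 10) / 18
  L_1(n) = (n - 4)(n - 10) / -9
  L_2(n) = (n - 4)(n - 7) / 18
Then h(n) = 13·L_0(n) + 40·L_1(n) + 85·L_2(n).
Expanding and collecting terms gives h(n) = n^2 - 2n + 5.
Check: h(4) = 13. ✓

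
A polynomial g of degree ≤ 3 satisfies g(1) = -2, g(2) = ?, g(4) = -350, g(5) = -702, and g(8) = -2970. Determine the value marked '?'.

-36

The 4 known points determine the degree-3 polynomial uniquely.
Write g(s) = as^3 + bs^2 + cs + d. Substituting each data point gives a linear system:
  a + b + c + d = -2
  64a + 16b + 4c + d = -350
  125a + 25b + 5c + d = -702
  512a + 64b + 8c + d = -2970
Solving the system yields a = -6, b = 1, c = 5, d = -2.
So g(s) = -6s^3 + s^2 + 5s - 2.
Then g(2) = -36.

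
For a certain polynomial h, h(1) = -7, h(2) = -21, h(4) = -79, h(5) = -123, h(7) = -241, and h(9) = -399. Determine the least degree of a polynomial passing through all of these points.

Divided differences on the nodes 1, 2, 4, 5, 7, 9:
  order 0: -7  -21  -79  -123  -241  -399
  order 1: -14  -29  -44  -59  -79
  order 2: -5  -5  -5  -5
  order 3: 0  0  0
  order 4: 0  0
  order 5: 0
The order-2 divided differences are all -5 (nonzero) and every higher order vanishes, so the data lies on a polynomial of degree exactly 2.

2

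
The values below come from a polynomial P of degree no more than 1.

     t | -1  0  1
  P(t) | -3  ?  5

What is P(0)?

1

On equispaced nodes a degree-1 polynomial has vanishing second forward difference, so
  P(-1) - 2·P(0) + P(1) = 0.
Substituting the known values and solving for P(0):
  -2·P(0) = -2
  P(0) = 1.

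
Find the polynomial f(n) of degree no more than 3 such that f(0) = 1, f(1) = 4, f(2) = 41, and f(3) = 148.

f(n) = 6n^3 - n^2 - 2n + 1

Using the Lagrange interpolation formula with nodes 0, 1, 2, 3:
  L_0(n) = (n - 1)(n - 2)(n - 3) / -6
  L_1(n) = n(n - 2)(n - 3) / 2
  L_2(n) = n(n - 1)(n - 3) / -2
  L_3(n) = n(n - 1)(n - 2) / 6
Then f(n) = 1·L_0(n) + 4·L_1(n) + 41·L_2(n) + 148·L_3(n).
Expanding and collecting terms gives f(n) = 6n^3 - n^2 - 2n + 1.
Check: f(0) = 1. ✓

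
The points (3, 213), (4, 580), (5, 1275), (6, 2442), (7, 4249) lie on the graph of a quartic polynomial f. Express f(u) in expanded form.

Using the Lagrange interpolation formula with nodes 3, 4, 5, 6, 7:
  L_0(u) = (u - 4)(u - 5)(u - 6)(u - 7) / 24
  L_1(u) = (u - 3)(u - 5)(u - 6)(u - 7) / -6
  L_2(u) = (u - 3)(u - 4)(u - 6)(u - 7) / 4
  L_3(u) = (u - 3)(u - 4)(u - 5)(u - 7) / -6
  L_4(u) = (u - 3)(u - 4)(u - 5)(u - 6) / 24
Then f(u) = 213·L_0(u) + 580·L_1(u) + 1275·L_2(u) + 2442·L_3(u) + 4249·L_4(u).
Expanding and collecting terms gives f(u) = u^4 + 6u^3 - 5u^2 + 5u.
Check: f(4) = 580. ✓

f(u) = u^4 + 6u^3 - 5u^2 + 5u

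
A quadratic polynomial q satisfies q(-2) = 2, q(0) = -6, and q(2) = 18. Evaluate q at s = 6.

Using the Lagrange interpolation formula with nodes -2, 0, 2:
  L_0(s) = s(s - 2) / 8
  L_1(s) = (s + 2)(s - 2) / -4
  L_2(s) = (s + 2)s / 8
Then q(s) = 2·L_0(s) - 6·L_1(s) + 18·L_2(s).
Expanding and collecting terms gives q(s) = 4s^2 + 4s - 6.
Evaluating at s = 6: q(6) = 162.

162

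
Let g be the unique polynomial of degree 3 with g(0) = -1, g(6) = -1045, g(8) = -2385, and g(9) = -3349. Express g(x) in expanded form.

g(x) = -4x^3 - 6x^2 + 6x - 1

Write g(x) = ax^3 + bx^2 + cx + d. Substituting each data point gives a linear system:
  d = -1
  216a + 36b + 6c + d = -1045
  512a + 64b + 8c + d = -2385
  729a + 81b + 9c + d = -3349
Solving the system yields a = -4, b = -6, c = 6, d = -1.
So g(x) = -4x^3 - 6x^2 + 6x - 1.
Check: g(9) = -3349. ✓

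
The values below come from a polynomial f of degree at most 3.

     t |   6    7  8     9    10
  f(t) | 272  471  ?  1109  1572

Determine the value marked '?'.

746

The 4 known points determine the degree-3 polynomial uniquely.
Write f(t) = at^3 + bt^2 + ct + d. Substituting each data point gives a linear system:
  216a + 36b + 6c + d = 272
  343a + 49b + 7c + d = 471
  729a + 81b + 9c + d = 1109
  1000a + 100b + 10c + d = 1572
Solving the system yields a = 2, b = -4, c = -3, d = 2.
So f(t) = 2t^3 - 4t^2 - 3t + 2.
Then f(8) = 746.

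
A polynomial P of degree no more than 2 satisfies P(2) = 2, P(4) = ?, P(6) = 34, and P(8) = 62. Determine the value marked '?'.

14

On equispaced nodes a degree-2 polynomial has vanishing third forward difference, so
  - P(2) + 3·P(4) - 3·P(6) + P(8) = 0.
Substituting the known values and solving for P(4):
  3·P(4) = 42
  P(4) = 14.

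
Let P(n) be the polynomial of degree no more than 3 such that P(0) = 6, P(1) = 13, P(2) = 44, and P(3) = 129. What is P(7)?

1609

Forward differences of the values at n = 0, 1, 2, 3:
  P  : 6  13  44  129
  Δ  : 7  31  85
  Δ^2: 24  54
  Δ^3: 30
The third differences are constant, confirming degree 3.
Interpolating (Newton forward form) and evaluating at n = 7 gives P(7) = 1609.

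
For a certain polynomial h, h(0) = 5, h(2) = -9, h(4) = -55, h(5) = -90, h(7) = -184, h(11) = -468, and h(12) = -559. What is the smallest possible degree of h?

2

Divided differences on the nodes 0, 2, 4, 5, 7, 11, 12:
  order 0: 5  -9  -55  -90  -184  -468  -559
  order 1: -7  -23  -35  -47  -71  -91
  order 2: -4  -4  -4  -4  -4
  order 3: 0  0  0  0
  order 4: 0  0  0
  order 5: 0  0
  order 6: 0
The order-2 divided differences are all -4 (nonzero) and every higher order vanishes, so the data lies on a polynomial of degree exactly 2.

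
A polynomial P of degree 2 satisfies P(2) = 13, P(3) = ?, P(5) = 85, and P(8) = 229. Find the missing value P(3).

The 3 known points determine the degree-2 polynomial uniquely.
Write P(s) = as^2 + bs + c. Substituting each data point gives a linear system:
  4a + 2b + c = 13
  25a + 5b + c = 85
  64a + 8b + c = 229
Solving the system yields a = 4, b = -4, c = 5.
So P(s) = 4s² - 4s + 5.
Then P(3) = 29.

29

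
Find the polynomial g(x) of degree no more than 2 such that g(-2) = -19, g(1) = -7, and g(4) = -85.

Write g(x) = ax^2 + bx + c. Substituting each data point gives a linear system:
  4a - 2b + c = -19
  a + b + c = -7
  16a + 4b + c = -85
Solving the system yields a = -5, b = -1, c = -1.
So g(x) = -5x^2 - x - 1.
Check: g(1) = -7. ✓

g(x) = -5x^2 - x - 1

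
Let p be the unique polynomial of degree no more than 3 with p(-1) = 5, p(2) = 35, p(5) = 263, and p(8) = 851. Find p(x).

p(x) = x^3 + 5x^2 + 2x + 3

Write p(x) = ax^3 + bx^2 + cx + d. Substituting each data point gives a linear system:
  -a + b - c + d = 5
  8a + 4b + 2c + d = 35
  125a + 25b + 5c + d = 263
  512a + 64b + 8c + d = 851
Solving the system yields a = 1, b = 5, c = 2, d = 3.
So p(x) = x^3 + 5x^2 + 2x + 3.
Check: p(-1) = 5. ✓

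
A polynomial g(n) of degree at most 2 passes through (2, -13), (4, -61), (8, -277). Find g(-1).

Using the Lagrange interpolation formula with nodes 2, 4, 8:
  L_0(n) = (n - 4)(n - 8) / 12
  L_1(n) = (n - 2)(n - 8) / -8
  L_2(n) = (n - 2)(n - 4) / 24
Then g(n) = -13·L_0(n) - 61·L_1(n) - 277·L_2(n).
Expanding and collecting terms gives g(n) = -5n^2 + 6n - 5.
Evaluating at n = -1: g(-1) = -16.

-16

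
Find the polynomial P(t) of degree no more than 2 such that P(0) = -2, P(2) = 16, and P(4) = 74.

P(t) = 5t^2 - t - 2

Using the Lagrange interpolation formula with nodes 0, 2, 4:
  L_0(t) = (t - 2)(t - 4) / 8
  L_1(t) = t(t - 4) / -4
  L_2(t) = t(t - 2) / 8
Then P(t) = -2·L_0(t) + 16·L_1(t) + 74·L_2(t).
Expanding and collecting terms gives P(t) = 5t^2 - t - 2.
Check: P(4) = 74. ✓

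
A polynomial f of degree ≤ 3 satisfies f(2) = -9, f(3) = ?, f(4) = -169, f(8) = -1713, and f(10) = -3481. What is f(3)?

The 4 known points determine the degree-3 polynomial uniquely.
Write f(s) = as^3 + bs^2 + cs + d. Substituting each data point gives a linear system:
  8a + 4b + 2c + d = -9
  64a + 16b + 4c + d = -169
  512a + 64b + 8c + d = -1713
  1000a + 100b + 10c + d = -3481
Solving the system yields a = -4, b = 5, c = 2, d = -1.
So f(s) = -4s³ + 5s² + 2s - 1.
Then f(3) = -58.

-58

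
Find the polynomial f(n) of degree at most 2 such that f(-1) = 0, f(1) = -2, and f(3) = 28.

Write f(n) = an^2 + bn + c. Substituting each data point gives a linear system:
  a - b + c = 0
  a + b + c = -2
  9a + 3b + c = 28
Solving the system yields a = 4, b = -1, c = -5.
So f(n) = 4n² - n - 5.
Check: f(3) = 28. ✓

f(n) = 4n^2 - n - 5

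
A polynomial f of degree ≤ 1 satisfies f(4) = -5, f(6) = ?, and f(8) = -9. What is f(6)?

-7

On equispaced nodes a degree-1 polynomial has vanishing second forward difference, so
  f(4) - 2·f(6) + f(8) = 0.
Substituting the known values and solving for f(6):
  -2·f(6) = 14
  f(6) = -7.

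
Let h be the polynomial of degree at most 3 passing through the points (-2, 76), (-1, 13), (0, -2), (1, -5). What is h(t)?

h(t) = -6t^3 + 6t^2 - 3t - 2

Using the Lagrange interpolation formula with nodes -2, -1, 0, 1:
  L_0(t) = (t + 1)t(t - 1) / -6
  L_1(t) = (t + 2)t(t - 1) / 2
  L_2(t) = (t + 2)(t + 1)(t - 1) / -2
  L_3(t) = (t + 2)(t + 1)t / 6
Then h(t) = 76·L_0(t) + 13·L_1(t) - 2·L_2(t) - 5·L_3(t).
Expanding and collecting terms gives h(t) = -6t^3 + 6t^2 - 3t - 2.
Check: h(-2) = 76. ✓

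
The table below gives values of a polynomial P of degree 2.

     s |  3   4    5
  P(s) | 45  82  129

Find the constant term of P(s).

-6

Write P(s) = as^2 + bs + c. Substituting each data point gives a linear system:
  9a + 3b + c = 45
  16a + 4b + c = 82
  25a + 5b + c = 129
Solving the system yields a = 5, b = 2, c = -6.
So P(s) = 5s² + 2s - 6.
The constant term is -6.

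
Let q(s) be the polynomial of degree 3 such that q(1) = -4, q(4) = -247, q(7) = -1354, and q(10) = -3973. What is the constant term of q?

Write q(s) = as^3 + bs^2 + cs + d. Substituting each data point gives a linear system:
  a + b + c + d = -4
  64a + 16b + 4c + d = -247
  343a + 49b + 7c + d = -1354
  1000a + 100b + 10c + d = -3973
Solving the system yields a = -4, b = 0, c = 3, d = -3.
So q(s) = -4s³ + 3s - 3.
The constant term is -3.

-3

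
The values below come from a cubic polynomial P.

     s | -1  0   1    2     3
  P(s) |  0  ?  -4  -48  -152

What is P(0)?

4

On equispaced nodes a degree-3 polynomial has vanishing fourth forward difference, so
  P(-1) - 4·P(0) + 6·P(1) - 4·P(2) + P(3) = 0.
Substituting the known values and solving for P(0):
  -4·P(0) = -16
  P(0) = 4.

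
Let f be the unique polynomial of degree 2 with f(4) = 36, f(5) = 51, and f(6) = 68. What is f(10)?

Using the Lagrange interpolation formula with nodes 4, 5, 6:
  L_0(x) = (x - 5)(x - 6) / 2
  L_1(x) = (x - 4)(x - 6) / -1
  L_2(x) = (x - 4)(x - 5) / 2
Then f(x) = 36·L_0(x) + 51·L_1(x) + 68·L_2(x).
Expanding and collecting terms gives f(x) = x^2 + 6x - 4.
Evaluating at x = 10: f(10) = 156.

156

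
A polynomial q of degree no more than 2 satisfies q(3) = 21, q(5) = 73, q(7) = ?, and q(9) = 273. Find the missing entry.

On equispaced nodes a degree-2 polynomial has vanishing third forward difference, so
  - q(3) + 3·q(5) - 3·q(7) + q(9) = 0.
Substituting the known values and solving for q(7):
  -3·q(7) = -471
  q(7) = 157.

157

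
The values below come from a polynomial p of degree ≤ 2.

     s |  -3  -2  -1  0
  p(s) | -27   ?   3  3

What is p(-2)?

The 3 known points determine the degree-2 polynomial uniquely.
Write p(s) = as^2 + bs + c. Substituting each data point gives a linear system:
  9a - 3b + c = -27
  a - b + c = 3
  c = 3
Solving the system yields a = -5, b = -5, c = 3.
So p(s) = -5s^2 - 5s + 3.
Then p(-2) = -7.

-7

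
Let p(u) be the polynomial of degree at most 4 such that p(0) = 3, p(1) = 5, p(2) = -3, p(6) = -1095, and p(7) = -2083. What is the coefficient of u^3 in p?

Write p(u) = au^4 + bu^3 + cu^2 + du + e. Substituting each data point gives a linear system:
  e = 3
  a + b + c + d + e = 5
  16a + 8b + 4c + 2d + e = -3
  1296a + 216b + 36c + 6d + e = -1095
  2401a + 343b + 49c + 7d + e = -2083
Solving the system yields a = -1, b = 1, c = -1, d = 3, e = 3.
So p(u) = -u^4 + u^3 - u^2 + 3u + 3.
The coefficient of u^3 is 1.

1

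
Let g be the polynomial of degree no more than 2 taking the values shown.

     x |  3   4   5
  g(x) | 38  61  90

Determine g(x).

Write g(x) = ax^2 + bx + c. Substituting each data point gives a linear system:
  9a + 3b + c = 38
  16a + 4b + c = 61
  25a + 5b + c = 90
Solving the system yields a = 3, b = 2, c = 5.
So g(x) = 3x² + 2x + 5.
Check: g(3) = 38. ✓

g(x) = 3x^2 + 2x + 5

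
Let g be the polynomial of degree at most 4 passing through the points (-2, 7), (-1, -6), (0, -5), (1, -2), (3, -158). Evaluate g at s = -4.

3

Write g(s) = as^4 + bs^3 + cs^2 + ds + e. Substituting each data point gives a linear system:
  16a - 8b + 4c - 2d + e = 7
  a - b + c - d + e = -6
  e = -5
  a + b + c + d + e = -2
  81a + 27b + 9c + 3d + e = -158
Solving the system yields a = -1, b = -4, c = 2, d = 6, e = -5.
So g(s) = -s^4 - 4s^3 + 2s^2 + 6s - 5.
Then g(-4) = 3.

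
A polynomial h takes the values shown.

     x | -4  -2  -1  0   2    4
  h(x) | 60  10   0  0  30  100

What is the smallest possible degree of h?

Divided differences on the nodes -4, -2, -1, 0, 2, 4:
  order 0: 60  10  0  0  30  100
  order 1: -25  -10  0  15  35
  order 2: 5  5  5  5
  order 3: 0  0  0
  order 4: 0  0
  order 5: 0
The order-2 divided differences are all 5 (nonzero) and every higher order vanishes, so the data lies on a polynomial of degree exactly 2.

2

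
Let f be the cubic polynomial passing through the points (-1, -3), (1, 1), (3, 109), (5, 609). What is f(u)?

Using the Lagrange interpolation formula with nodes -1, 1, 3, 5:
  L_0(u) = (u - 1)(u - 3)(u - 5) / -48
  L_1(u) = (u + 1)(u - 3)(u - 5) / 16
  L_2(u) = (u + 1)(u - 1)(u - 5) / -16
  L_3(u) = (u + 1)(u - 1)(u - 3) / 48
Then f(u) = -3·L_0(u) + 1·L_1(u) + 109·L_2(u) + 609·L_3(u).
Expanding and collecting terms gives f(u) = 6u^3 - 5u^2 - 4u + 4.
Check: f(5) = 609. ✓

f(u) = 6u^3 - 5u^2 - 4u + 4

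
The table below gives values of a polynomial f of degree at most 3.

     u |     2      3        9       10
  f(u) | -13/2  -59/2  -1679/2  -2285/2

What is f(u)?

Write f(u) = au^3 + bu^2 + cu + d. Substituting each data point gives a linear system:
  8a + 4b + 2c + d = -13/2
  27a + 9b + 3c + d = -59/2
  729a + 81b + 9c + d = -1679/2
  1000a + 100b + 10c + d = -2285/2
Solving the system yields a = -1, b = -2, c = 6, d = -5/2.
So f(u) = -u^3 - 2u^2 + 6u - 5/2.
Check: f(3) = -59/2. ✓

f(u) = -u^3 - 2u^2 + 6u - 5/2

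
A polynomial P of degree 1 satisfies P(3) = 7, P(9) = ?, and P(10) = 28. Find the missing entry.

25

The 2 known points determine the degree-1 polynomial uniquely.
Write P(t) = at + b. Substituting each data point gives a linear system:
  3a + b = 7
  10a + b = 28
Solving the system yields a = 3, b = -2.
So P(t) = 3t - 2.
Then P(9) = 25.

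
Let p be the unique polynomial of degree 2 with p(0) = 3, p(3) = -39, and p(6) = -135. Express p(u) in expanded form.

Write p(u) = au^2 + bu + c. Substituting each data point gives a linear system:
  c = 3
  9a + 3b + c = -39
  36a + 6b + c = -135
Solving the system yields a = -3, b = -5, c = 3.
So p(u) = -3u² - 5u + 3.
Check: p(0) = 3. ✓

p(u) = -3u^2 - 5u + 3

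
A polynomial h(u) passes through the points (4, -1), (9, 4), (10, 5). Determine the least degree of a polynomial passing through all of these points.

Divided differences on the nodes 4, 9, 10:
  order 0: -1  4  5
  order 1: 1  1
  order 2: 0
The order-1 divided differences are all 1 (nonzero) and every higher order vanishes, so the data lies on a polynomial of degree exactly 1.

1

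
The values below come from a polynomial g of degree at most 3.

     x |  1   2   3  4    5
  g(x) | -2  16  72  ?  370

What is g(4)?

The 4 known points determine the degree-3 polynomial uniquely.
Write g(x) = ax^3 + bx^2 + cx + d. Substituting each data point gives a linear system:
  a + b + c + d = -2
  8a + 4b + 2c + d = 16
  27a + 9b + 3c + d = 72
  125a + 25b + 5c + d = 370
Solving the system yields a = 3, b = 1, c = -6, d = 0.
So g(x) = 3x^3 + x^2 - 6x.
Then g(4) = 184.

184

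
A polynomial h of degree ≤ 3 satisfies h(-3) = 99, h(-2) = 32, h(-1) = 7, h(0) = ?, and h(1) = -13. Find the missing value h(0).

0

On equispaced nodes a degree-3 polynomial has vanishing fourth forward difference, so
  h(-3) - 4·h(-2) + 6·h(-1) - 4·h(0) + h(1) = 0.
Substituting the known values and solving for h(0):
  -4·h(0) = 0
  h(0) = 0.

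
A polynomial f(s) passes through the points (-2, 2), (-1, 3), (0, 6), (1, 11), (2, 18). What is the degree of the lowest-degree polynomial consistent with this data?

2

Forward differences of the values at s = -2, -1, 0, 1, 2:
  f  : 2  3  6  11  18
  Δ  : 1  3  5  7
  Δ^2: 2  2  2
  Δ^3: 0  0
  Δ^4: 0
The second differences are constant (2) and nonzero, while all higher differences vanish, so the minimal degree is 2.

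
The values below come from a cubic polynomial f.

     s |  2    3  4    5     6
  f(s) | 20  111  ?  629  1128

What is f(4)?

302

The 4 known points determine the degree-3 polynomial uniquely.
Write f(s) = as^3 + bs^2 + cs + d. Substituting each data point gives a linear system:
  8a + 4b + 2c + d = 20
  27a + 9b + 3c + d = 111
  125a + 25b + 5c + d = 629
  216a + 36b + 6c + d = 1128
Solving the system yields a = 6, b = -4, c = -3, d = -6.
So f(s) = 6s³ - 4s² - 3s - 6.
Then f(4) = 302.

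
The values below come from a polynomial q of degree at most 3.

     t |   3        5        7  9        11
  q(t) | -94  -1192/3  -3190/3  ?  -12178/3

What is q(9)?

-2236

The 4 known points determine the degree-3 polynomial uniquely.
Write q(t) = at^3 + bt^2 + ct + d. Substituting each data point gives a linear system:
  27a + 9b + 3c + d = -94
  125a + 25b + 5c + d = -1192/3
  343a + 49b + 7c + d = -3190/3
  1331a + 121b + 11c + d = -12178/3
Solving the system yields a = -3, b = -1/3, c = -2, d = -4.
So q(t) = -3t³ - (1/3)t² - 2t - 4.
Then q(9) = -2236.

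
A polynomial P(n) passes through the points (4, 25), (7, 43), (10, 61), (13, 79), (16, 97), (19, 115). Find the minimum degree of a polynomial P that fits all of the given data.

Forward differences of the values at n = 4, 7, 10, 13, 16, 19:
  P  : 25  43  61  79  97  115
  Δ  : 18  18  18  18  18
  Δ^2: 0  0  0  0
  Δ^3: 0  0  0
  Δ^4: 0  0
  Δ^5: 0
The first differences are constant (18) and nonzero, while all higher differences vanish, so the minimal degree is 1.

1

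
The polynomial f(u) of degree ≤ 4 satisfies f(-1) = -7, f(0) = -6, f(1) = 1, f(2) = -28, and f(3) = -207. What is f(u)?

Write f(u) = au^4 + bu^3 + cu^2 + du + e. Substituting each data point gives a linear system:
  a - b + c - d + e = -7
  e = -6
  a + b + c + d + e = 1
  16a + 8b + 4c + 2d + e = -28
  81a + 27b + 9c + 3d + e = -207
Solving the system yields a = -3, b = -1, c = 6, d = 5, e = -6.
So f(u) = -3u^4 - u^3 + 6u^2 + 5u - 6.
Check: f(2) = -28. ✓

f(u) = -3u^4 - u^3 + 6u^2 + 5u - 6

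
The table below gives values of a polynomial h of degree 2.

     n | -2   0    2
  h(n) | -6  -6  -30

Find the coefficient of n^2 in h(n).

-3

Write h(n) = an^2 + bn + c. Substituting each data point gives a linear system:
  4a - 2b + c = -6
  c = -6
  4a + 2b + c = -30
Solving the system yields a = -3, b = -6, c = -6.
So h(n) = -3n² - 6n - 6.
The leading coefficient is -3.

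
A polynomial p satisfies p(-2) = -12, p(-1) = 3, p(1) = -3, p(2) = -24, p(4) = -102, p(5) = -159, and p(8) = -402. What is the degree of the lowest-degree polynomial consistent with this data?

2

Divided differences on the nodes -2, -1, 1, 2, 4, 5, 8:
  order 0: -12  3  -3  -24  -102  -159  -402
  order 1: 15  -3  -21  -39  -57  -81
  order 2: -6  -6  -6  -6  -6
  order 3: 0  0  0  0
  order 4: 0  0  0
  order 5: 0  0
  order 6: 0
The order-2 divided differences are all -6 (nonzero) and every higher order vanishes, so the data lies on a polynomial of degree exactly 2.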